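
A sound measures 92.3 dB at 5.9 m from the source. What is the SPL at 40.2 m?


Given values:
  SPL1 = 92.3 dB, r1 = 5.9 m, r2 = 40.2 m
Formula: SPL2 = SPL1 - 20 * log10(r2 / r1)
Compute ratio: r2 / r1 = 40.2 / 5.9 = 6.8136
Compute log10: log10(6.8136) = 0.833377
Compute drop: 20 * 0.833377 = 16.6675
SPL2 = 92.3 - 16.6675 = 75.63

75.63 dB


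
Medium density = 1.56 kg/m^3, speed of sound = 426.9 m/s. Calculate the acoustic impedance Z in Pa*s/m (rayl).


Given values:
  rho = 1.56 kg/m^3
  c = 426.9 m/s
Formula: Z = rho * c
Z = 1.56 * 426.9
Z = 665.96

665.96 rayl


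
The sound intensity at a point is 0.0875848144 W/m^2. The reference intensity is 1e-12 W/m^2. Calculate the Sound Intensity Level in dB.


Given values:
  I = 0.0875848144 W/m^2
  I_ref = 1e-12 W/m^2
Formula: SIL = 10 * log10(I / I_ref)
Compute ratio: I / I_ref = 87584814400
Compute log10: log10(87584814400) = 10.942429
Multiply: SIL = 10 * 10.942429 = 109.42

109.42 dB


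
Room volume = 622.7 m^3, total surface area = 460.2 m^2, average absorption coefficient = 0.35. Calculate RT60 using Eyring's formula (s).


Given values:
  V = 622.7 m^3, S = 460.2 m^2, alpha = 0.35
Formula: RT60 = 0.161 * V / (-S * ln(1 - alpha))
Compute ln(1 - 0.35) = ln(0.65) = -0.430783
Denominator: -460.2 * -0.430783 = 198.2463
Numerator: 0.161 * 622.7 = 100.2547
RT60 = 100.2547 / 198.2463 = 0.506

0.506 s


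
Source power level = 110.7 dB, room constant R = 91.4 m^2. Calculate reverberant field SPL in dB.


Given values:
  Lw = 110.7 dB, R = 91.4 m^2
Formula: SPL = Lw + 10 * log10(4 / R)
Compute 4 / R = 4 / 91.4 = 0.043764
Compute 10 * log10(0.043764) = -13.5888
SPL = 110.7 + (-13.5888) = 97.11

97.11 dB


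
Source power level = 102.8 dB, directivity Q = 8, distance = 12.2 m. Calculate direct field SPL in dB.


Given values:
  Lw = 102.8 dB, Q = 8, r = 12.2 m
Formula: SPL = Lw + 10 * log10(Q / (4 * pi * r^2))
Compute 4 * pi * r^2 = 4 * pi * 12.2^2 = 1870.3786
Compute Q / denom = 8 / 1870.3786 = 0.00427721
Compute 10 * log10(0.00427721) = -23.6884
SPL = 102.8 + (-23.6884) = 79.11

79.11 dB


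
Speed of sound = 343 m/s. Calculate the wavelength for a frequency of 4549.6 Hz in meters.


Given values:
  c = 343 m/s, f = 4549.6 Hz
Formula: lambda = c / f
lambda = 343 / 4549.6
lambda = 0.0754

0.0754 m


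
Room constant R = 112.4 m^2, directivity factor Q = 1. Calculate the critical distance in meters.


Given values:
  R = 112.4 m^2, Q = 1
Formula: d_c = 0.141 * sqrt(Q * R)
Compute Q * R = 1 * 112.4 = 112.4
Compute sqrt(112.4) = 10.6019
d_c = 0.141 * 10.6019 = 1.495

1.495 m


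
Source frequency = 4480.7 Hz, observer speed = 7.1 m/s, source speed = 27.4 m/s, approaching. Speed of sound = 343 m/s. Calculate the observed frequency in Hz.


Given values:
  f_s = 4480.7 Hz, v_o = 7.1 m/s, v_s = 27.4 m/s
  Direction: approaching
Formula: f_o = f_s * (c + v_o) / (c - v_s)
Numerator: c + v_o = 343 + 7.1 = 350.1
Denominator: c - v_s = 343 - 27.4 = 315.6
f_o = 4480.7 * 350.1 / 315.6 = 4970.51

4970.51 Hz


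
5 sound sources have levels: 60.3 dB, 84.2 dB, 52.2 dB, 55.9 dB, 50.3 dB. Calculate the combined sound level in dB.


Formula: L_total = 10 * log10( sum(10^(Li/10)) )
  Source 1: 10^(60.3/10) = 1071519.3052
  Source 2: 10^(84.2/10) = 263026799.1895
  Source 3: 10^(52.2/10) = 165958.6907
  Source 4: 10^(55.9/10) = 389045.145
  Source 5: 10^(50.3/10) = 107151.9305
Sum of linear values = 264760474.2609
L_total = 10 * log10(264760474.2609) = 84.23

84.23 dB


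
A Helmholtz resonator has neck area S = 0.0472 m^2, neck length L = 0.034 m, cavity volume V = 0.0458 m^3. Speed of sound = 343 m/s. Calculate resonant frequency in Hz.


Given values:
  S = 0.0472 m^2, L = 0.034 m, V = 0.0458 m^3, c = 343 m/s
Formula: f = (c / (2*pi)) * sqrt(S / (V * L))
Compute V * L = 0.0458 * 0.034 = 0.0015572
Compute S / (V * L) = 0.0472 / 0.0015572 = 30.3108
Compute sqrt(30.3108) = 5.505524
Compute c / (2*pi) = 343 / 6.283185 = 54.590148
f = 54.590148 * 5.505524 = 300.55

300.55 Hz


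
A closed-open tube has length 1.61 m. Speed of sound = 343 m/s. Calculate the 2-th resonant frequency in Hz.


Given values:
  Tube type: closed-open, L = 1.61 m, c = 343 m/s, n = 2
Formula: f_n = (2n - 1) * c / (4 * L)
Compute 2n - 1 = 2*2 - 1 = 3
Compute 4 * L = 4 * 1.61 = 6.44
f = 3 * 343 / 6.44
f = 159.78

159.78 Hz


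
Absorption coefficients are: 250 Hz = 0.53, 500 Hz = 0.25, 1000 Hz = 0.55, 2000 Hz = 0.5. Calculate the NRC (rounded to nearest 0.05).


Given values:
  a_250 = 0.53, a_500 = 0.25
  a_1000 = 0.55, a_2000 = 0.5
Formula: NRC = (a250 + a500 + a1000 + a2000) / 4
Sum = 0.53 + 0.25 + 0.55 + 0.5 = 1.83
NRC = 1.83 / 4 = 0.4575
Rounded to nearest 0.05: 0.45

0.45


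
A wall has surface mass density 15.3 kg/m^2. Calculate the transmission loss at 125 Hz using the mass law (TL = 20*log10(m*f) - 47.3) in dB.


Given values:
  m = 15.3 kg/m^2, f = 125 Hz
Formula: TL = 20 * log10(m * f) - 47.3
Compute m * f = 15.3 * 125 = 1912.5
Compute log10(1912.5) = 3.281601
Compute 20 * 3.281601 = 65.632
TL = 65.632 - 47.3 = 18.33

18.33 dB


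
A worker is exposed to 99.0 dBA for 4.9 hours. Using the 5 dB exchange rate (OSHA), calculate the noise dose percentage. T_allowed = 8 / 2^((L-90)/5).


Given values:
  L = 99.0 dBA, T = 4.9 hours
Formula: T_allowed = 8 / 2^((L - 90) / 5)
Compute exponent: (99.0 - 90) / 5 = 1.8
Compute 2^(1.8) = 3.482202
T_allowed = 8 / 3.482202 = 2.297397 hours
Dose = (T / T_allowed) * 100
Dose = (4.9 / 2.297397) * 100 = 213.28

213.28 %


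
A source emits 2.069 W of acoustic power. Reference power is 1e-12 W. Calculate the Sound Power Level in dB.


Given values:
  W = 2.069 W
  W_ref = 1e-12 W
Formula: SWL = 10 * log10(W / W_ref)
Compute ratio: W / W_ref = 2069000000000
Compute log10: log10(2069000000000) = 12.31576
Multiply: SWL = 10 * 12.31576 = 123.16

123.16 dB


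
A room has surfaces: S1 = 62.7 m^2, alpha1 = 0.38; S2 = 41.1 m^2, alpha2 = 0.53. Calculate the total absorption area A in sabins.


Given surfaces:
  Surface 1: 62.7 * 0.38 = 23.826
  Surface 2: 41.1 * 0.53 = 21.783
Formula: A = sum(Si * alpha_i)
A = 23.826 + 21.783
A = 45.61

45.61 sabins


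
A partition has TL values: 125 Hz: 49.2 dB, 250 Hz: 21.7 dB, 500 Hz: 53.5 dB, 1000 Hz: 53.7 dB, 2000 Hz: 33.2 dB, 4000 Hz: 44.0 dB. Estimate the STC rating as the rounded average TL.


Given TL values at each frequency:
  125 Hz: 49.2 dB
  250 Hz: 21.7 dB
  500 Hz: 53.5 dB
  1000 Hz: 53.7 dB
  2000 Hz: 33.2 dB
  4000 Hz: 44.0 dB
Formula: STC ~ round(average of TL values)
Sum = 49.2 + 21.7 + 53.5 + 53.7 + 33.2 + 44.0 = 255.3
Average = 255.3 / 6 = 42.55
Rounded: 43

43


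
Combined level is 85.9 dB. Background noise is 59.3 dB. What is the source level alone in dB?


Given values:
  L_total = 85.9 dB, L_bg = 59.3 dB
Formula: L_source = 10 * log10(10^(L_total/10) - 10^(L_bg/10))
Convert to linear:
  10^(85.9/10) = 389045144.9943
  10^(59.3/10) = 851138.0382
Difference: 389045144.9943 - 851138.0382 = 388194006.9561
L_source = 10 * log10(388194006.9561) = 85.89

85.89 dB


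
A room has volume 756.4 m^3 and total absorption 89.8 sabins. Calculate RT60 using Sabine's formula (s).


Given values:
  V = 756.4 m^3
  A = 89.8 sabins
Formula: RT60 = 0.161 * V / A
Numerator: 0.161 * 756.4 = 121.7804
RT60 = 121.7804 / 89.8 = 1.356

1.356 s


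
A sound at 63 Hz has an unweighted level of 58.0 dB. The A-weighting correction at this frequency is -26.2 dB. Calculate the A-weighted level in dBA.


Given values:
  SPL = 58.0 dB
  A-weighting at 63 Hz = -26.2 dB
Formula: L_A = SPL + A_weight
L_A = 58.0 + (-26.2)
L_A = 31.8

31.8 dBA


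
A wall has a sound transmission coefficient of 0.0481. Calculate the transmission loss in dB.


Given values:
  tau = 0.0481
Formula: TL = 10 * log10(1 / tau)
Compute 1 / tau = 1 / 0.0481 = 20.79
Compute log10(20.79) = 1.317854
TL = 10 * 1.317854 = 13.18

13.18 dB


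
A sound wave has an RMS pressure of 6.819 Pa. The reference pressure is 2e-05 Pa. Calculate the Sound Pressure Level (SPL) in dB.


Given values:
  p = 6.819 Pa
  p_ref = 2e-05 Pa
Formula: SPL = 20 * log10(p / p_ref)
Compute ratio: p / p_ref = 6.819 / 2e-05 = 340950
Compute log10: log10(340950) = 5.532691
Multiply: SPL = 20 * 5.532691 = 110.65

110.65 dB


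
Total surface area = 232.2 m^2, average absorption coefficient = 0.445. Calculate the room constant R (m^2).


Given values:
  S = 232.2 m^2, alpha = 0.445
Formula: R = S * alpha / (1 - alpha)
Numerator: 232.2 * 0.445 = 103.329
Denominator: 1 - 0.445 = 0.555
R = 103.329 / 0.555 = 186.18

186.18 m^2


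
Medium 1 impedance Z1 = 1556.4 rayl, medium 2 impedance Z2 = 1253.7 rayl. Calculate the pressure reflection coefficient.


Given values:
  Z1 = 1556.4 rayl, Z2 = 1253.7 rayl
Formula: R = (Z2 - Z1) / (Z2 + Z1)
Numerator: Z2 - Z1 = 1253.7 - 1556.4 = -302.7
Denominator: Z2 + Z1 = 1253.7 + 1556.4 = 2810.1
R = -302.7 / 2810.1 = -0.1077

-0.1077


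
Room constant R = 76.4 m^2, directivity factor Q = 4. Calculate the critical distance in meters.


Given values:
  R = 76.4 m^2, Q = 4
Formula: d_c = 0.141 * sqrt(Q * R)
Compute Q * R = 4 * 76.4 = 305.6
Compute sqrt(305.6) = 17.4814
d_c = 0.141 * 17.4814 = 2.465

2.465 m


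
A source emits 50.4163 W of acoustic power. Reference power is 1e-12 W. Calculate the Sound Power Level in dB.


Given values:
  W = 50.4163 W
  W_ref = 1e-12 W
Formula: SWL = 10 * log10(W / W_ref)
Compute ratio: W / W_ref = 50416300000000
Compute log10: log10(50416300000000) = 13.702571
Multiply: SWL = 10 * 13.702571 = 137.03

137.03 dB


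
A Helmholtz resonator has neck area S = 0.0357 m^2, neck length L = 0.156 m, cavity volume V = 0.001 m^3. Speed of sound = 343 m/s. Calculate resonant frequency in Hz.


Given values:
  S = 0.0357 m^2, L = 0.156 m, V = 0.001 m^3, c = 343 m/s
Formula: f = (c / (2*pi)) * sqrt(S / (V * L))
Compute V * L = 0.001 * 0.156 = 0.000156
Compute S / (V * L) = 0.0357 / 0.000156 = 228.8462
Compute sqrt(228.8462) = 15.127663
Compute c / (2*pi) = 343 / 6.283185 = 54.590148
f = 54.590148 * 15.127663 = 825.82

825.82 Hz


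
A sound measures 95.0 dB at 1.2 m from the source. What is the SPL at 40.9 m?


Given values:
  SPL1 = 95.0 dB, r1 = 1.2 m, r2 = 40.9 m
Formula: SPL2 = SPL1 - 20 * log10(r2 / r1)
Compute ratio: r2 / r1 = 40.9 / 1.2 = 34.0833
Compute log10: log10(34.0833) = 1.532542
Compute drop: 20 * 1.532542 = 30.6508
SPL2 = 95.0 - 30.6508 = 64.35

64.35 dB


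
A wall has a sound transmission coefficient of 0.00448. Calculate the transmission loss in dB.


Given values:
  tau = 0.00448
Formula: TL = 10 * log10(1 / tau)
Compute 1 / tau = 1 / 0.00448 = 223.2143
Compute log10(223.2143) = 2.348722
TL = 10 * 2.348722 = 23.49

23.49 dB


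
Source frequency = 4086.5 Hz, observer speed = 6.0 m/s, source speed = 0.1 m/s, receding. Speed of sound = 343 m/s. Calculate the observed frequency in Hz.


Given values:
  f_s = 4086.5 Hz, v_o = 6.0 m/s, v_s = 0.1 m/s
  Direction: receding
Formula: f_o = f_s * (c - v_o) / (c + v_s)
Numerator: c - v_o = 343 - 6.0 = 337.0
Denominator: c + v_s = 343 + 0.1 = 343.1
f_o = 4086.5 * 337.0 / 343.1 = 4013.85

4013.85 Hz


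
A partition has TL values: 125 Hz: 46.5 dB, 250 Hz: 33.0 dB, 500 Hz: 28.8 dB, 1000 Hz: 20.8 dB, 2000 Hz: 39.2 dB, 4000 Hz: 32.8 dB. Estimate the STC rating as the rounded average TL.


Given TL values at each frequency:
  125 Hz: 46.5 dB
  250 Hz: 33.0 dB
  500 Hz: 28.8 dB
  1000 Hz: 20.8 dB
  2000 Hz: 39.2 dB
  4000 Hz: 32.8 dB
Formula: STC ~ round(average of TL values)
Sum = 46.5 + 33.0 + 28.8 + 20.8 + 39.2 + 32.8 = 201.1
Average = 201.1 / 6 = 33.52
Rounded: 34

34


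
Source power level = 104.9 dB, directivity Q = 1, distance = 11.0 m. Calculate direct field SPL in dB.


Given values:
  Lw = 104.9 dB, Q = 1, r = 11.0 m
Formula: SPL = Lw + 10 * log10(Q / (4 * pi * r^2))
Compute 4 * pi * r^2 = 4 * pi * 11.0^2 = 1520.5308
Compute Q / denom = 1 / 1520.5308 = 0.00065767
Compute 10 * log10(0.00065767) = -31.8199
SPL = 104.9 + (-31.8199) = 73.08

73.08 dB


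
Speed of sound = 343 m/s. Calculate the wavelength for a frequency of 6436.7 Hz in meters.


Given values:
  c = 343 m/s, f = 6436.7 Hz
Formula: lambda = c / f
lambda = 343 / 6436.7
lambda = 0.0533

0.0533 m


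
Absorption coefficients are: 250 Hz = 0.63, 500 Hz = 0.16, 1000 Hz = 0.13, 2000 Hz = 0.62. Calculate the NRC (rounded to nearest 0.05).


Given values:
  a_250 = 0.63, a_500 = 0.16
  a_1000 = 0.13, a_2000 = 0.62
Formula: NRC = (a250 + a500 + a1000 + a2000) / 4
Sum = 0.63 + 0.16 + 0.13 + 0.62 = 1.54
NRC = 1.54 / 4 = 0.385
Rounded to nearest 0.05: 0.4

0.4


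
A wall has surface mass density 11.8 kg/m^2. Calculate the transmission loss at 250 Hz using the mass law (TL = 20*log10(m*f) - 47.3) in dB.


Given values:
  m = 11.8 kg/m^2, f = 250 Hz
Formula: TL = 20 * log10(m * f) - 47.3
Compute m * f = 11.8 * 250 = 2950.0
Compute log10(2950.0) = 3.469822
Compute 20 * 3.469822 = 69.3964
TL = 69.3964 - 47.3 = 22.1

22.1 dB


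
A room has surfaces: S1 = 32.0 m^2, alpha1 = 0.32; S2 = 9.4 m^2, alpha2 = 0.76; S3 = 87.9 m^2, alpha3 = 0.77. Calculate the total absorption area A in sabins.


Given surfaces:
  Surface 1: 32.0 * 0.32 = 10.24
  Surface 2: 9.4 * 0.76 = 7.144
  Surface 3: 87.9 * 0.77 = 67.683
Formula: A = sum(Si * alpha_i)
A = 10.24 + 7.144 + 67.683
A = 85.07

85.07 sabins


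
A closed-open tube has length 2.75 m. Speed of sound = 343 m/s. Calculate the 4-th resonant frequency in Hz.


Given values:
  Tube type: closed-open, L = 2.75 m, c = 343 m/s, n = 4
Formula: f_n = (2n - 1) * c / (4 * L)
Compute 2n - 1 = 2*4 - 1 = 7
Compute 4 * L = 4 * 2.75 = 11.0
f = 7 * 343 / 11.0
f = 218.27

218.27 Hz


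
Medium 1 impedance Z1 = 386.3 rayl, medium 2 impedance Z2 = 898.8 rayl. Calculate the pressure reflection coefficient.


Given values:
  Z1 = 386.3 rayl, Z2 = 898.8 rayl
Formula: R = (Z2 - Z1) / (Z2 + Z1)
Numerator: Z2 - Z1 = 898.8 - 386.3 = 512.5
Denominator: Z2 + Z1 = 898.8 + 386.3 = 1285.1
R = 512.5 / 1285.1 = 0.3988

0.3988


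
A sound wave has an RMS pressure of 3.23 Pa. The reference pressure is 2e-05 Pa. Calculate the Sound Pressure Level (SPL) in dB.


Given values:
  p = 3.23 Pa
  p_ref = 2e-05 Pa
Formula: SPL = 20 * log10(p / p_ref)
Compute ratio: p / p_ref = 3.23 / 2e-05 = 161500
Compute log10: log10(161500) = 5.208173
Multiply: SPL = 20 * 5.208173 = 104.16

104.16 dB


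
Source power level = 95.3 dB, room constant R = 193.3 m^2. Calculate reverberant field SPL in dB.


Given values:
  Lw = 95.3 dB, R = 193.3 m^2
Formula: SPL = Lw + 10 * log10(4 / R)
Compute 4 / R = 4 / 193.3 = 0.020693
Compute 10 * log10(0.020693) = -16.8418
SPL = 95.3 + (-16.8418) = 78.46

78.46 dB


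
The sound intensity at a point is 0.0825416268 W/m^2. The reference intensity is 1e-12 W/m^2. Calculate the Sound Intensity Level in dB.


Given values:
  I = 0.0825416268 W/m^2
  I_ref = 1e-12 W/m^2
Formula: SIL = 10 * log10(I / I_ref)
Compute ratio: I / I_ref = 82541626800
Compute log10: log10(82541626800) = 10.916673
Multiply: SIL = 10 * 10.916673 = 109.17

109.17 dB


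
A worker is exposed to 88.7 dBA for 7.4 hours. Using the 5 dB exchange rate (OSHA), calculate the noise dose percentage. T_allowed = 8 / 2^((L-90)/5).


Given values:
  L = 88.7 dBA, T = 7.4 hours
Formula: T_allowed = 8 / 2^((L - 90) / 5)
Compute exponent: (88.7 - 90) / 5 = -0.26
Compute 2^(-0.26) = 0.835088
T_allowed = 8 / 0.835088 = 9.579829 hours
Dose = (T / T_allowed) * 100
Dose = (7.4 / 9.579829) * 100 = 77.25

77.25 %


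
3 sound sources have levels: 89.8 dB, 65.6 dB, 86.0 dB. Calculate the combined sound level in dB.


Formula: L_total = 10 * log10( sum(10^(Li/10)) )
  Source 1: 10^(89.8/10) = 954992586.0214
  Source 2: 10^(65.6/10) = 3630780.5477
  Source 3: 10^(86.0/10) = 398107170.5535
Sum of linear values = 1356730537.1226
L_total = 10 * log10(1356730537.1226) = 91.32

91.32 dB


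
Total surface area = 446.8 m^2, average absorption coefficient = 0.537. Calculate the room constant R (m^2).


Given values:
  S = 446.8 m^2, alpha = 0.537
Formula: R = S * alpha / (1 - alpha)
Numerator: 446.8 * 0.537 = 239.9316
Denominator: 1 - 0.537 = 0.463
R = 239.9316 / 0.463 = 518.21

518.21 m^2


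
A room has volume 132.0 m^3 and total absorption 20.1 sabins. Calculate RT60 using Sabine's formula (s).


Given values:
  V = 132.0 m^3
  A = 20.1 sabins
Formula: RT60 = 0.161 * V / A
Numerator: 0.161 * 132.0 = 21.252
RT60 = 21.252 / 20.1 = 1.057

1.057 s


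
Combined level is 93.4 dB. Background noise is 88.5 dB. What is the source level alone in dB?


Given values:
  L_total = 93.4 dB, L_bg = 88.5 dB
Formula: L_source = 10 * log10(10^(L_total/10) - 10^(L_bg/10))
Convert to linear:
  10^(93.4/10) = 2187761623.9496
  10^(88.5/10) = 707945784.3841
Difference: 2187761623.9496 - 707945784.3841 = 1479815839.5655
L_source = 10 * log10(1479815839.5655) = 91.7

91.7 dB


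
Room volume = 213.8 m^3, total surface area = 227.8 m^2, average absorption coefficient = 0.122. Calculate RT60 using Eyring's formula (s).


Given values:
  V = 213.8 m^3, S = 227.8 m^2, alpha = 0.122
Formula: RT60 = 0.161 * V / (-S * ln(1 - alpha))
Compute ln(1 - 0.122) = ln(0.878) = -0.130109
Denominator: -227.8 * -0.130109 = 29.6388
Numerator: 0.161 * 213.8 = 34.4218
RT60 = 34.4218 / 29.6388 = 1.161

1.161 s


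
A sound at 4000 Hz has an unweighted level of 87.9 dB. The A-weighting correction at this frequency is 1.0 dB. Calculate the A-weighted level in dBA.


Given values:
  SPL = 87.9 dB
  A-weighting at 4000 Hz = 1.0 dB
Formula: L_A = SPL + A_weight
L_A = 87.9 + (1.0)
L_A = 88.9

88.9 dBA


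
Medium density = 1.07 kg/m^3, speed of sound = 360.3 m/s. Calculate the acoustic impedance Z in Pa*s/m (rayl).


Given values:
  rho = 1.07 kg/m^3
  c = 360.3 m/s
Formula: Z = rho * c
Z = 1.07 * 360.3
Z = 385.52

385.52 rayl


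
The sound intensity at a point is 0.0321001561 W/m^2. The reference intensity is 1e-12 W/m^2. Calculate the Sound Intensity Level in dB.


Given values:
  I = 0.0321001561 W/m^2
  I_ref = 1e-12 W/m^2
Formula: SIL = 10 * log10(I / I_ref)
Compute ratio: I / I_ref = 32100156100
Compute log10: log10(32100156100) = 10.506507
Multiply: SIL = 10 * 10.506507 = 105.07

105.07 dB


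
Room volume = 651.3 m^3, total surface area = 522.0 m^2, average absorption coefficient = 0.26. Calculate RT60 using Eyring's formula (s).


Given values:
  V = 651.3 m^3, S = 522.0 m^2, alpha = 0.26
Formula: RT60 = 0.161 * V / (-S * ln(1 - alpha))
Compute ln(1 - 0.26) = ln(0.74) = -0.301105
Denominator: -522.0 * -0.301105 = 157.1768
Numerator: 0.161 * 651.3 = 104.8593
RT60 = 104.8593 / 157.1768 = 0.667

0.667 s


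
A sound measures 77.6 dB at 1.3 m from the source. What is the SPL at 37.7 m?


Given values:
  SPL1 = 77.6 dB, r1 = 1.3 m, r2 = 37.7 m
Formula: SPL2 = SPL1 - 20 * log10(r2 / r1)
Compute ratio: r2 / r1 = 37.7 / 1.3 = 29.0
Compute log10: log10(29.0) = 1.462398
Compute drop: 20 * 1.462398 = 29.248
SPL2 = 77.6 - 29.248 = 48.35

48.35 dB


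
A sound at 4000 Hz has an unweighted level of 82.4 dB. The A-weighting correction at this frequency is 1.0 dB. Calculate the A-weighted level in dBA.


Given values:
  SPL = 82.4 dB
  A-weighting at 4000 Hz = 1.0 dB
Formula: L_A = SPL + A_weight
L_A = 82.4 + (1.0)
L_A = 83.4

83.4 dBA


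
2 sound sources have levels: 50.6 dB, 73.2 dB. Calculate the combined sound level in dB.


Formula: L_total = 10 * log10( sum(10^(Li/10)) )
  Source 1: 10^(50.6/10) = 114815.3621
  Source 2: 10^(73.2/10) = 20892961.3085
Sum of linear values = 21007776.6706
L_total = 10 * log10(21007776.6706) = 73.22

73.22 dB


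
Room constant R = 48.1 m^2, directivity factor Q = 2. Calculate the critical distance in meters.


Given values:
  R = 48.1 m^2, Q = 2
Formula: d_c = 0.141 * sqrt(Q * R)
Compute Q * R = 2 * 48.1 = 96.2
Compute sqrt(96.2) = 9.8082
d_c = 0.141 * 9.8082 = 1.383

1.383 m


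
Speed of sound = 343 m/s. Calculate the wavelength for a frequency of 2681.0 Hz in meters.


Given values:
  c = 343 m/s, f = 2681.0 Hz
Formula: lambda = c / f
lambda = 343 / 2681.0
lambda = 0.1279

0.1279 m


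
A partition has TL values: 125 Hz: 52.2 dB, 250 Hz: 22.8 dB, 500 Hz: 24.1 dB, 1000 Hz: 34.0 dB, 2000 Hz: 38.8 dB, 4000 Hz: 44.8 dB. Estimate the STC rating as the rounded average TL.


Given TL values at each frequency:
  125 Hz: 52.2 dB
  250 Hz: 22.8 dB
  500 Hz: 24.1 dB
  1000 Hz: 34.0 dB
  2000 Hz: 38.8 dB
  4000 Hz: 44.8 dB
Formula: STC ~ round(average of TL values)
Sum = 52.2 + 22.8 + 24.1 + 34.0 + 38.8 + 44.8 = 216.7
Average = 216.7 / 6 = 36.12
Rounded: 36

36


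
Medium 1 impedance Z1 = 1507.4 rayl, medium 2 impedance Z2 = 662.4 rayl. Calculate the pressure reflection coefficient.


Given values:
  Z1 = 1507.4 rayl, Z2 = 662.4 rayl
Formula: R = (Z2 - Z1) / (Z2 + Z1)
Numerator: Z2 - Z1 = 662.4 - 1507.4 = -845.0
Denominator: Z2 + Z1 = 662.4 + 1507.4 = 2169.8
R = -845.0 / 2169.8 = -0.3894

-0.3894


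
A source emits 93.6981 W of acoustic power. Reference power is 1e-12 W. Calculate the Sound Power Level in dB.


Given values:
  W = 93.6981 W
  W_ref = 1e-12 W
Formula: SWL = 10 * log10(W / W_ref)
Compute ratio: W / W_ref = 93698100000000
Compute log10: log10(93698100000000) = 13.971731
Multiply: SWL = 10 * 13.971731 = 139.72

139.72 dB


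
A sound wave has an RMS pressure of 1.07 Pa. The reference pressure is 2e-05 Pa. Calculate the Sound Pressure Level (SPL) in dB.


Given values:
  p = 1.07 Pa
  p_ref = 2e-05 Pa
Formula: SPL = 20 * log10(p / p_ref)
Compute ratio: p / p_ref = 1.07 / 2e-05 = 53500
Compute log10: log10(53500) = 4.728354
Multiply: SPL = 20 * 4.728354 = 94.57

94.57 dB


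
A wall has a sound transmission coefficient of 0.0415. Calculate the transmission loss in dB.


Given values:
  tau = 0.0415
Formula: TL = 10 * log10(1 / tau)
Compute 1 / tau = 1 / 0.0415 = 24.0964
Compute log10(24.0964) = 1.381952
TL = 10 * 1.381952 = 13.82

13.82 dB


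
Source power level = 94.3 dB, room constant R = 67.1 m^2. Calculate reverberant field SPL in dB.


Given values:
  Lw = 94.3 dB, R = 67.1 m^2
Formula: SPL = Lw + 10 * log10(4 / R)
Compute 4 / R = 4 / 67.1 = 0.059613
Compute 10 * log10(0.059613) = -12.2466
SPL = 94.3 + (-12.2466) = 82.05

82.05 dB


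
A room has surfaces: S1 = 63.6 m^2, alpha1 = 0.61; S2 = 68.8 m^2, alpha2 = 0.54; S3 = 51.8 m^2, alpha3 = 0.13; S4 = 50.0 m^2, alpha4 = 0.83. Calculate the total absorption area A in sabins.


Given surfaces:
  Surface 1: 63.6 * 0.61 = 38.796
  Surface 2: 68.8 * 0.54 = 37.152
  Surface 3: 51.8 * 0.13 = 6.734
  Surface 4: 50.0 * 0.83 = 41.5
Formula: A = sum(Si * alpha_i)
A = 38.796 + 37.152 + 6.734 + 41.5
A = 124.18

124.18 sabins


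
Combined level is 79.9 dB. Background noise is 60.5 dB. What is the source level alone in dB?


Given values:
  L_total = 79.9 dB, L_bg = 60.5 dB
Formula: L_source = 10 * log10(10^(L_total/10) - 10^(L_bg/10))
Convert to linear:
  10^(79.9/10) = 97723722.0956
  10^(60.5/10) = 1122018.4543
Difference: 97723722.0956 - 1122018.4543 = 96601703.6413
L_source = 10 * log10(96601703.6413) = 79.85

79.85 dB


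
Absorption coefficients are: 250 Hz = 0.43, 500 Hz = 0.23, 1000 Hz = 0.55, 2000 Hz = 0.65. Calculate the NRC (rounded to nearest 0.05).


Given values:
  a_250 = 0.43, a_500 = 0.23
  a_1000 = 0.55, a_2000 = 0.65
Formula: NRC = (a250 + a500 + a1000 + a2000) / 4
Sum = 0.43 + 0.23 + 0.55 + 0.65 = 1.86
NRC = 1.86 / 4 = 0.465
Rounded to nearest 0.05: 0.45

0.45


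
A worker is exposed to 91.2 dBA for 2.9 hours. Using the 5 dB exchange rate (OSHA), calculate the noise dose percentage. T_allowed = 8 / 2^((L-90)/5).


Given values:
  L = 91.2 dBA, T = 2.9 hours
Formula: T_allowed = 8 / 2^((L - 90) / 5)
Compute exponent: (91.2 - 90) / 5 = 0.24
Compute 2^(0.24) = 1.180993
T_allowed = 8 / 1.180993 = 6.773961 hours
Dose = (T / T_allowed) * 100
Dose = (2.9 / 6.773961) * 100 = 42.81

42.81 %


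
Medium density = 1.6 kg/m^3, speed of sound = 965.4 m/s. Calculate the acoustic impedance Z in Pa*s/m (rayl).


Given values:
  rho = 1.6 kg/m^3
  c = 965.4 m/s
Formula: Z = rho * c
Z = 1.6 * 965.4
Z = 1544.64

1544.64 rayl


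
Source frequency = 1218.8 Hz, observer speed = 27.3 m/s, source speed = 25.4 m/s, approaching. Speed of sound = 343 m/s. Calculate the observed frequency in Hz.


Given values:
  f_s = 1218.8 Hz, v_o = 27.3 m/s, v_s = 25.4 m/s
  Direction: approaching
Formula: f_o = f_s * (c + v_o) / (c - v_s)
Numerator: c + v_o = 343 + 27.3 = 370.3
Denominator: c - v_s = 343 - 25.4 = 317.6
f_o = 1218.8 * 370.3 / 317.6 = 1421.04

1421.04 Hz


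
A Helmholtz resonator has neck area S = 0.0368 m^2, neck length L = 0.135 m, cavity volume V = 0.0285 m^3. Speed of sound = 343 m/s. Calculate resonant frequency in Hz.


Given values:
  S = 0.0368 m^2, L = 0.135 m, V = 0.0285 m^3, c = 343 m/s
Formula: f = (c / (2*pi)) * sqrt(S / (V * L))
Compute V * L = 0.0285 * 0.135 = 0.0038475
Compute S / (V * L) = 0.0368 / 0.0038475 = 9.5647
Compute sqrt(9.5647) = 3.092685
Compute c / (2*pi) = 343 / 6.283185 = 54.590148
f = 54.590148 * 3.092685 = 168.83

168.83 Hz


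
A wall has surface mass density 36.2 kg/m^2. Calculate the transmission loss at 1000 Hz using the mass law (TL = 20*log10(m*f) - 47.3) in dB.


Given values:
  m = 36.2 kg/m^2, f = 1000 Hz
Formula: TL = 20 * log10(m * f) - 47.3
Compute m * f = 36.2 * 1000 = 36200.0
Compute log10(36200.0) = 4.558709
Compute 20 * 4.558709 = 91.1742
TL = 91.1742 - 47.3 = 43.87

43.87 dB


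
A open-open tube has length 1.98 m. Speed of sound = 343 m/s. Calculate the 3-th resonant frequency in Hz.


Given values:
  Tube type: open-open, L = 1.98 m, c = 343 m/s, n = 3
Formula: f_n = n * c / (2 * L)
Compute 2 * L = 2 * 1.98 = 3.96
f = 3 * 343 / 3.96
f = 259.85

259.85 Hz


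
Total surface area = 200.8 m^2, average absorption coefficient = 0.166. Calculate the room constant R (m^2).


Given values:
  S = 200.8 m^2, alpha = 0.166
Formula: R = S * alpha / (1 - alpha)
Numerator: 200.8 * 0.166 = 33.3328
Denominator: 1 - 0.166 = 0.834
R = 33.3328 / 0.834 = 39.97

39.97 m^2


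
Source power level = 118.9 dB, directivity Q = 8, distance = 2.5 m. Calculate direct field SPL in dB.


Given values:
  Lw = 118.9 dB, Q = 8, r = 2.5 m
Formula: SPL = Lw + 10 * log10(Q / (4 * pi * r^2))
Compute 4 * pi * r^2 = 4 * pi * 2.5^2 = 78.5398
Compute Q / denom = 8 / 78.5398 = 0.10185918
Compute 10 * log10(0.10185918) = -9.92
SPL = 118.9 + (-9.92) = 108.98

108.98 dB


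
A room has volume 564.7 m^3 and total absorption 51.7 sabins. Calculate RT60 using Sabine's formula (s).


Given values:
  V = 564.7 m^3
  A = 51.7 sabins
Formula: RT60 = 0.161 * V / A
Numerator: 0.161 * 564.7 = 90.9167
RT60 = 90.9167 / 51.7 = 1.759

1.759 s


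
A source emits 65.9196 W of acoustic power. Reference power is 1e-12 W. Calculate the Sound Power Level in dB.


Given values:
  W = 65.9196 W
  W_ref = 1e-12 W
Formula: SWL = 10 * log10(W / W_ref)
Compute ratio: W / W_ref = 65919600000000
Compute log10: log10(65919600000000) = 13.819015
Multiply: SWL = 10 * 13.819015 = 138.19

138.19 dB


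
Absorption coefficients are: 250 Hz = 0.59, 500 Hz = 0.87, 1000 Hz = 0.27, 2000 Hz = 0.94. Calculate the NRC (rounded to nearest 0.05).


Given values:
  a_250 = 0.59, a_500 = 0.87
  a_1000 = 0.27, a_2000 = 0.94
Formula: NRC = (a250 + a500 + a1000 + a2000) / 4
Sum = 0.59 + 0.87 + 0.27 + 0.94 = 2.67
NRC = 2.67 / 4 = 0.6675
Rounded to nearest 0.05: 0.65

0.65


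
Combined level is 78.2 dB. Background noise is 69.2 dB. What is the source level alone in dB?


Given values:
  L_total = 78.2 dB, L_bg = 69.2 dB
Formula: L_source = 10 * log10(10^(L_total/10) - 10^(L_bg/10))
Convert to linear:
  10^(78.2/10) = 66069344.8008
  10^(69.2/10) = 8317637.711
Difference: 66069344.8008 - 8317637.711 = 57751707.0898
L_source = 10 * log10(57751707.0898) = 77.62

77.62 dB


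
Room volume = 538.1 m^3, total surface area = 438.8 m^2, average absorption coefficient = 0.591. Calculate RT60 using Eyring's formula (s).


Given values:
  V = 538.1 m^3, S = 438.8 m^2, alpha = 0.591
Formula: RT60 = 0.161 * V / (-S * ln(1 - alpha))
Compute ln(1 - 0.591) = ln(0.409) = -0.89404
Denominator: -438.8 * -0.89404 = 392.3048
Numerator: 0.161 * 538.1 = 86.6341
RT60 = 86.6341 / 392.3048 = 0.221

0.221 s


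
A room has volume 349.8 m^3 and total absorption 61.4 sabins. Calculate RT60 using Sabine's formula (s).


Given values:
  V = 349.8 m^3
  A = 61.4 sabins
Formula: RT60 = 0.161 * V / A
Numerator: 0.161 * 349.8 = 56.3178
RT60 = 56.3178 / 61.4 = 0.917

0.917 s


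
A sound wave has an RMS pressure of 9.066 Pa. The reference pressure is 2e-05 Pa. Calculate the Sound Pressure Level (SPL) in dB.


Given values:
  p = 9.066 Pa
  p_ref = 2e-05 Pa
Formula: SPL = 20 * log10(p / p_ref)
Compute ratio: p / p_ref = 9.066 / 2e-05 = 453300
Compute log10: log10(453300) = 5.656386
Multiply: SPL = 20 * 5.656386 = 113.13

113.13 dB


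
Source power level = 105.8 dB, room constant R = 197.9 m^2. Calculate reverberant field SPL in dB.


Given values:
  Lw = 105.8 dB, R = 197.9 m^2
Formula: SPL = Lw + 10 * log10(4 / R)
Compute 4 / R = 4 / 197.9 = 0.020212
Compute 10 * log10(0.020212) = -16.9439
SPL = 105.8 + (-16.9439) = 88.86

88.86 dB


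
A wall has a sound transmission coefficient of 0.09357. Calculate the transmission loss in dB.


Given values:
  tau = 0.09357
Formula: TL = 10 * log10(1 / tau)
Compute 1 / tau = 1 / 0.09357 = 10.6872
Compute log10(10.6872) = 1.028864
TL = 10 * 1.028864 = 10.29

10.29 dB


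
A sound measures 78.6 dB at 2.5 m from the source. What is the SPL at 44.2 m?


Given values:
  SPL1 = 78.6 dB, r1 = 2.5 m, r2 = 44.2 m
Formula: SPL2 = SPL1 - 20 * log10(r2 / r1)
Compute ratio: r2 / r1 = 44.2 / 2.5 = 17.68
Compute log10: log10(17.68) = 1.247482
Compute drop: 20 * 1.247482 = 24.9496
SPL2 = 78.6 - 24.9496 = 53.65

53.65 dB


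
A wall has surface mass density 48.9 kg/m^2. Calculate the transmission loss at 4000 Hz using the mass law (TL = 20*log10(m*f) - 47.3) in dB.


Given values:
  m = 48.9 kg/m^2, f = 4000 Hz
Formula: TL = 20 * log10(m * f) - 47.3
Compute m * f = 48.9 * 4000 = 195600.0
Compute log10(195600.0) = 5.291369
Compute 20 * 5.291369 = 105.8274
TL = 105.8274 - 47.3 = 58.53

58.53 dB


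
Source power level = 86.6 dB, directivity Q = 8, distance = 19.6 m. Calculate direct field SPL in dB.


Given values:
  Lw = 86.6 dB, Q = 8, r = 19.6 m
Formula: SPL = Lw + 10 * log10(Q / (4 * pi * r^2))
Compute 4 * pi * r^2 = 4 * pi * 19.6^2 = 4827.4969
Compute Q / denom = 8 / 4827.4969 = 0.00165717
Compute 10 * log10(0.00165717) = -27.8063
SPL = 86.6 + (-27.8063) = 58.79

58.79 dB


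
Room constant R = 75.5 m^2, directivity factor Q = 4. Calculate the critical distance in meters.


Given values:
  R = 75.5 m^2, Q = 4
Formula: d_c = 0.141 * sqrt(Q * R)
Compute Q * R = 4 * 75.5 = 302.0
Compute sqrt(302.0) = 17.3781
d_c = 0.141 * 17.3781 = 2.45

2.45 m


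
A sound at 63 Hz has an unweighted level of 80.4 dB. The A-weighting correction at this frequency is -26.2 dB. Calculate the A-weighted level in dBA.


Given values:
  SPL = 80.4 dB
  A-weighting at 63 Hz = -26.2 dB
Formula: L_A = SPL + A_weight
L_A = 80.4 + (-26.2)
L_A = 54.2

54.2 dBA


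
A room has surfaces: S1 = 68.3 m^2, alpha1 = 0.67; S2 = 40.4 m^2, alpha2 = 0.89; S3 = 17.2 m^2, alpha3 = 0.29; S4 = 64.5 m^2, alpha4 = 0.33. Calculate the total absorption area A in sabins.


Given surfaces:
  Surface 1: 68.3 * 0.67 = 45.761
  Surface 2: 40.4 * 0.89 = 35.956
  Surface 3: 17.2 * 0.29 = 4.988
  Surface 4: 64.5 * 0.33 = 21.285
Formula: A = sum(Si * alpha_i)
A = 45.761 + 35.956 + 4.988 + 21.285
A = 107.99

107.99 sabins


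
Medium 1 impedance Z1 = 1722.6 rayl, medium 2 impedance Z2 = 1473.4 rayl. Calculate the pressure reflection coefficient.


Given values:
  Z1 = 1722.6 rayl, Z2 = 1473.4 rayl
Formula: R = (Z2 - Z1) / (Z2 + Z1)
Numerator: Z2 - Z1 = 1473.4 - 1722.6 = -249.2
Denominator: Z2 + Z1 = 1473.4 + 1722.6 = 3196.0
R = -249.2 / 3196.0 = -0.078

-0.078


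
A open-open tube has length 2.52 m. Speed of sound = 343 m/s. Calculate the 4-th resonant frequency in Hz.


Given values:
  Tube type: open-open, L = 2.52 m, c = 343 m/s, n = 4
Formula: f_n = n * c / (2 * L)
Compute 2 * L = 2 * 2.52 = 5.04
f = 4 * 343 / 5.04
f = 272.22

272.22 Hz


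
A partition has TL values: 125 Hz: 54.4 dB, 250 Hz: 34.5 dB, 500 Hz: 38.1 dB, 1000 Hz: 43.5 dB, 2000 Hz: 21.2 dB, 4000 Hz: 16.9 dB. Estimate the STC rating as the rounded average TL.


Given TL values at each frequency:
  125 Hz: 54.4 dB
  250 Hz: 34.5 dB
  500 Hz: 38.1 dB
  1000 Hz: 43.5 dB
  2000 Hz: 21.2 dB
  4000 Hz: 16.9 dB
Formula: STC ~ round(average of TL values)
Sum = 54.4 + 34.5 + 38.1 + 43.5 + 21.2 + 16.9 = 208.6
Average = 208.6 / 6 = 34.77
Rounded: 35

35


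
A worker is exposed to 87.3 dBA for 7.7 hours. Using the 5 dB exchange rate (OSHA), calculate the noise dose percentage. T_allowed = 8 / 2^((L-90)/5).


Given values:
  L = 87.3 dBA, T = 7.7 hours
Formula: T_allowed = 8 / 2^((L - 90) / 5)
Compute exponent: (87.3 - 90) / 5 = -0.54
Compute 2^(-0.54) = 0.687771
T_allowed = 8 / 0.687771 = 11.631779 hours
Dose = (T / T_allowed) * 100
Dose = (7.7 / 11.631779) * 100 = 66.2

66.2 %


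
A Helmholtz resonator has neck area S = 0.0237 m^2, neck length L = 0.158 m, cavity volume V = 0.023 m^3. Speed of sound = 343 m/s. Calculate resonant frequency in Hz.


Given values:
  S = 0.0237 m^2, L = 0.158 m, V = 0.023 m^3, c = 343 m/s
Formula: f = (c / (2*pi)) * sqrt(S / (V * L))
Compute V * L = 0.023 * 0.158 = 0.003634
Compute S / (V * L) = 0.0237 / 0.003634 = 6.5217
Compute sqrt(6.5217) = 2.553762
Compute c / (2*pi) = 343 / 6.283185 = 54.590148
f = 54.590148 * 2.553762 = 139.41

139.41 Hz


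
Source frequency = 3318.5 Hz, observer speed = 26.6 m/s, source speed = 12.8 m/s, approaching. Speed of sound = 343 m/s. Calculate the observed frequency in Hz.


Given values:
  f_s = 3318.5 Hz, v_o = 26.6 m/s, v_s = 12.8 m/s
  Direction: approaching
Formula: f_o = f_s * (c + v_o) / (c - v_s)
Numerator: c + v_o = 343 + 26.6 = 369.6
Denominator: c - v_s = 343 - 12.8 = 330.2
f_o = 3318.5 * 369.6 / 330.2 = 3714.47

3714.47 Hz


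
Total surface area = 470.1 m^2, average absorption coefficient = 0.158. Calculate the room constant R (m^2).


Given values:
  S = 470.1 m^2, alpha = 0.158
Formula: R = S * alpha / (1 - alpha)
Numerator: 470.1 * 0.158 = 74.2758
Denominator: 1 - 0.158 = 0.842
R = 74.2758 / 0.842 = 88.21

88.21 m^2


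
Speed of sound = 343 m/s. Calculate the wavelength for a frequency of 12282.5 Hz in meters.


Given values:
  c = 343 m/s, f = 12282.5 Hz
Formula: lambda = c / f
lambda = 343 / 12282.5
lambda = 0.0279

0.0279 m


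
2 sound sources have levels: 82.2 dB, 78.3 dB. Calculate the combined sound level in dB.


Formula: L_total = 10 * log10( sum(10^(Li/10)) )
  Source 1: 10^(82.2/10) = 165958690.7438
  Source 2: 10^(78.3/10) = 67608297.5392
Sum of linear values = 233566988.283
L_total = 10 * log10(233566988.283) = 83.68

83.68 dB


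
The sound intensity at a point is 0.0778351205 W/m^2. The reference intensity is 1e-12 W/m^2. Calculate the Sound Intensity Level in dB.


Given values:
  I = 0.0778351205 W/m^2
  I_ref = 1e-12 W/m^2
Formula: SIL = 10 * log10(I / I_ref)
Compute ratio: I / I_ref = 77835120500
Compute log10: log10(77835120500) = 10.891176
Multiply: SIL = 10 * 10.891176 = 108.91

108.91 dB


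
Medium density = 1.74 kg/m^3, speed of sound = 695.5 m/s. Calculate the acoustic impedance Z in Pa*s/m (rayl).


Given values:
  rho = 1.74 kg/m^3
  c = 695.5 m/s
Formula: Z = rho * c
Z = 1.74 * 695.5
Z = 1210.17

1210.17 rayl


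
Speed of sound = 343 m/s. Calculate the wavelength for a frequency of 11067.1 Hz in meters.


Given values:
  c = 343 m/s, f = 11067.1 Hz
Formula: lambda = c / f
lambda = 343 / 11067.1
lambda = 0.031

0.031 m


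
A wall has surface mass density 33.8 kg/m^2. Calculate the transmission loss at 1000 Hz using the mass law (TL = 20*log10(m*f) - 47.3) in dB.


Given values:
  m = 33.8 kg/m^2, f = 1000 Hz
Formula: TL = 20 * log10(m * f) - 47.3
Compute m * f = 33.8 * 1000 = 33800.0
Compute log10(33800.0) = 4.528917
Compute 20 * 4.528917 = 90.5783
TL = 90.5783 - 47.3 = 43.28

43.28 dB


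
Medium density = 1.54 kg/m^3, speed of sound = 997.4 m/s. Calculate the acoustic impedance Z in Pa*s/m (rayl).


Given values:
  rho = 1.54 kg/m^3
  c = 997.4 m/s
Formula: Z = rho * c
Z = 1.54 * 997.4
Z = 1536.0

1536.0 rayl


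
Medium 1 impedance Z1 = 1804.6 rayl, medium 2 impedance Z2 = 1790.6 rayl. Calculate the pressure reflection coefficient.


Given values:
  Z1 = 1804.6 rayl, Z2 = 1790.6 rayl
Formula: R = (Z2 - Z1) / (Z2 + Z1)
Numerator: Z2 - Z1 = 1790.6 - 1804.6 = -14.0
Denominator: Z2 + Z1 = 1790.6 + 1804.6 = 3595.2
R = -14.0 / 3595.2 = -0.0039

-0.0039


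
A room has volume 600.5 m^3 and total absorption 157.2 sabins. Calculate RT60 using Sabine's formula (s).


Given values:
  V = 600.5 m^3
  A = 157.2 sabins
Formula: RT60 = 0.161 * V / A
Numerator: 0.161 * 600.5 = 96.6805
RT60 = 96.6805 / 157.2 = 0.615

0.615 s


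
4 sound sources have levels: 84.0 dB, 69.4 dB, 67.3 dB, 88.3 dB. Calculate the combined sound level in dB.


Formula: L_total = 10 * log10( sum(10^(Li/10)) )
  Source 1: 10^(84.0/10) = 251188643.151
  Source 2: 10^(69.4/10) = 8709635.8996
  Source 3: 10^(67.3/10) = 5370317.9637
  Source 4: 10^(88.3/10) = 676082975.392
Sum of linear values = 941351572.4063
L_total = 10 * log10(941351572.4063) = 89.74

89.74 dB


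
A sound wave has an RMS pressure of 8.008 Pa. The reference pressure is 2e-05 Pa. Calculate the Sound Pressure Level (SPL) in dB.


Given values:
  p = 8.008 Pa
  p_ref = 2e-05 Pa
Formula: SPL = 20 * log10(p / p_ref)
Compute ratio: p / p_ref = 8.008 / 2e-05 = 400400
Compute log10: log10(400400) = 5.602494
Multiply: SPL = 20 * 5.602494 = 112.05

112.05 dB


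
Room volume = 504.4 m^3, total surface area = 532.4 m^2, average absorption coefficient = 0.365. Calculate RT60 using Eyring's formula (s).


Given values:
  V = 504.4 m^3, S = 532.4 m^2, alpha = 0.365
Formula: RT60 = 0.161 * V / (-S * ln(1 - alpha))
Compute ln(1 - 0.365) = ln(0.635) = -0.45413
Denominator: -532.4 * -0.45413 = 241.7788
Numerator: 0.161 * 504.4 = 81.2084
RT60 = 81.2084 / 241.7788 = 0.336

0.336 s


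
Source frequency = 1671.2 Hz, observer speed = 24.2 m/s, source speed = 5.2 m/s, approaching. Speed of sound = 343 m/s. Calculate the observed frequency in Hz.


Given values:
  f_s = 1671.2 Hz, v_o = 24.2 m/s, v_s = 5.2 m/s
  Direction: approaching
Formula: f_o = f_s * (c + v_o) / (c - v_s)
Numerator: c + v_o = 343 + 24.2 = 367.2
Denominator: c - v_s = 343 - 5.2 = 337.8
f_o = 1671.2 * 367.2 / 337.8 = 1816.65

1816.65 Hz


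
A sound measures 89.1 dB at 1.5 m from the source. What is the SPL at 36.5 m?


Given values:
  SPL1 = 89.1 dB, r1 = 1.5 m, r2 = 36.5 m
Formula: SPL2 = SPL1 - 20 * log10(r2 / r1)
Compute ratio: r2 / r1 = 36.5 / 1.5 = 24.3333
Compute log10: log10(24.3333) = 1.386201
Compute drop: 20 * 1.386201 = 27.724
SPL2 = 89.1 - 27.724 = 61.38

61.38 dB


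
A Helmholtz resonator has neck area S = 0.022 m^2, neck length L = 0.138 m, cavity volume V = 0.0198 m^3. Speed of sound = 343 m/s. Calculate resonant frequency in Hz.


Given values:
  S = 0.022 m^2, L = 0.138 m, V = 0.0198 m^3, c = 343 m/s
Formula: f = (c / (2*pi)) * sqrt(S / (V * L))
Compute V * L = 0.0198 * 0.138 = 0.0027324
Compute S / (V * L) = 0.022 / 0.0027324 = 8.0515
Compute sqrt(8.0515) = 2.837517
Compute c / (2*pi) = 343 / 6.283185 = 54.590148
f = 54.590148 * 2.837517 = 154.9

154.9 Hz


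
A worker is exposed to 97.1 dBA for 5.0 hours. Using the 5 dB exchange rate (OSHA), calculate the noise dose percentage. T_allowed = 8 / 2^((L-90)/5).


Given values:
  L = 97.1 dBA, T = 5.0 hours
Formula: T_allowed = 8 / 2^((L - 90) / 5)
Compute exponent: (97.1 - 90) / 5 = 1.42
Compute 2^(1.42) = 2.675855
T_allowed = 8 / 2.675855 = 2.989699 hours
Dose = (T / T_allowed) * 100
Dose = (5.0 / 2.989699) * 100 = 167.24

167.24 %
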